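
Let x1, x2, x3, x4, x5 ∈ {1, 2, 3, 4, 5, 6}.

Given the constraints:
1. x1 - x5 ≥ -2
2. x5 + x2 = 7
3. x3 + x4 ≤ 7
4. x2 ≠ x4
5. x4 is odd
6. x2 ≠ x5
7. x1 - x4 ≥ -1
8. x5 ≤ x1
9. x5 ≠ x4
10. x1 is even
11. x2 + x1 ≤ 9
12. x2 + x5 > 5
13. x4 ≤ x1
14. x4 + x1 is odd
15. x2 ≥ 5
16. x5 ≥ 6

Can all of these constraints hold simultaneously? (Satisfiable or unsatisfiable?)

From constraint 15: x2 ≥ 5. From constraints 8 and 16: x1 ≥ x5 ≥ 6. Hence x2 + x1 ≥ 11. But constraint 11 requires x2 + x1 ≤ 9, and 9 < 11. Contradiction.

Unsatisfiable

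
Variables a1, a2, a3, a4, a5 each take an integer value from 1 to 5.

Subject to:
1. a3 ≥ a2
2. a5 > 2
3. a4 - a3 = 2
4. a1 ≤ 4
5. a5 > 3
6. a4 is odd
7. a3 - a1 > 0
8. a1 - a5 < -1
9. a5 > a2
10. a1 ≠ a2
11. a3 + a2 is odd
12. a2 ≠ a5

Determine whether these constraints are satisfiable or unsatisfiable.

Try a1 = 1, a2 = 2, a3 = 3, a4 = 5, a5 = 5.
Check constraint 3: a4 - a3 = 2; constraint 7: a3 - a1 = 2; constraint 8: a1 - a5 = -4. The remaining constraints are straightforward to verify.

Satisfiable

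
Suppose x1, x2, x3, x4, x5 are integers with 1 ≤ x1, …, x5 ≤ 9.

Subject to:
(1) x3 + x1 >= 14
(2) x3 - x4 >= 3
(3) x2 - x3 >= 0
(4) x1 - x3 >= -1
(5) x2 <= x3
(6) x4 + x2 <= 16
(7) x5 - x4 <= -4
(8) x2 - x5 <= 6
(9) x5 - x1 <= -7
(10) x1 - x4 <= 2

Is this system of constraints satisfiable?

Constraints 2, 3, 8, 9, and 10 give x4 − x1 ≥ -2, x1 − x5 ≥ 7, x5 − x2 ≥ -6, x2 − x3 ≥ 0, x3 − x4 ≥ 3.
Adding all 5 inequalities: the left sides telescope to 0, and the right sides sum to (-2) + 7 + (-6) + 0 + 3 = 2. So 0 ≥ 2, which is false.

Unsatisfiable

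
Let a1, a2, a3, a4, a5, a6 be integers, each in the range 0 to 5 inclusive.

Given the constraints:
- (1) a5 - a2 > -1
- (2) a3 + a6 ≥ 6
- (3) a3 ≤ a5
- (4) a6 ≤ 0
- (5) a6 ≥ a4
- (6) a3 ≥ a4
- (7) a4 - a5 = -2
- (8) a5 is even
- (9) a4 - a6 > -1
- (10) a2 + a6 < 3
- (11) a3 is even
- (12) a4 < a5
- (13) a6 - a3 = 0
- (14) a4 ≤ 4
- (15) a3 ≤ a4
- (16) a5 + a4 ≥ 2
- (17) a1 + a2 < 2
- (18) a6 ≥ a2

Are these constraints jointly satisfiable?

Unsatisfiable

From constraints 14 and 15: a3 ≤ a4 ≤ 4. From constraint 4: a6 ≤ 0. Hence a3 + a6 ≤ 4. But constraint 2 requires a3 + a6 ≥ 6, and 6 > 4. Contradiction.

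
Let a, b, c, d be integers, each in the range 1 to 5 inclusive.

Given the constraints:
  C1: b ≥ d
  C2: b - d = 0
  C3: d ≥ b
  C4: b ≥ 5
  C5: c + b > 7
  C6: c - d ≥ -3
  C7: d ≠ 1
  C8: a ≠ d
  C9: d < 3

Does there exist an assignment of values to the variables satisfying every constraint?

From constraints 3 and 4: d ≥ b and b ≥ 5, so d ≥ 5. From constraint 9: d ≤ 2. But 2 < 5, so no value of d works.

Unsatisfiable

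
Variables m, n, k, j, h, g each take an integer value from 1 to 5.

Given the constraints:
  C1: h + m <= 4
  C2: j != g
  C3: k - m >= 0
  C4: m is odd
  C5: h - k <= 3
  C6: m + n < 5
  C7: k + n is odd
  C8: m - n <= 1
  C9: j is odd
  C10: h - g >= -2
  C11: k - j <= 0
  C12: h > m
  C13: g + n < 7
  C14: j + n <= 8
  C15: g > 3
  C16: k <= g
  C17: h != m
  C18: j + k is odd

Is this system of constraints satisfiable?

The assignment m = 1, n = 1, k = 2, j = 5, h = 3, g = 4 works:
  constraint 1 holds since h + m = 4.
  constraint 3 holds since k - m = 1.
The rest check out directly.

Satisfiable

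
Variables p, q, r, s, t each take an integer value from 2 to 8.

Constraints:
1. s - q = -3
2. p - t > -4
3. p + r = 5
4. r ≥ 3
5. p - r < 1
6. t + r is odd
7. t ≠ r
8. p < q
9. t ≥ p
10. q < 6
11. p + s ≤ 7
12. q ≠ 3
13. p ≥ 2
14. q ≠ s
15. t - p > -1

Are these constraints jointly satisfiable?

Try p = 2, q = 5, r = 3, s = 2, t = 4.
Check constraint 1: s - q = -3; constraint 2: p - t = -2. The remaining constraints are straightforward to verify.

Satisfiable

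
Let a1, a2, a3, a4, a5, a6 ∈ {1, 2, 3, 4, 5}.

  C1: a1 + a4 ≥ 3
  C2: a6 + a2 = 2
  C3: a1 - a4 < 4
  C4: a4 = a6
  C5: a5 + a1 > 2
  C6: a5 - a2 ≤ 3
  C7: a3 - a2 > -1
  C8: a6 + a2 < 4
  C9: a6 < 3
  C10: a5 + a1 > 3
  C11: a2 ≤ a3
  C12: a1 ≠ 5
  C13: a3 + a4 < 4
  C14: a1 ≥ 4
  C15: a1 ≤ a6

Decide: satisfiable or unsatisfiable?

Unsatisfiable

From constraints 14 and 15: a6 ≥ a1 and a1 ≥ 4, so a6 ≥ 4. From constraint 9: a6 ≤ 2. But 2 < 4, so no value of a6 works.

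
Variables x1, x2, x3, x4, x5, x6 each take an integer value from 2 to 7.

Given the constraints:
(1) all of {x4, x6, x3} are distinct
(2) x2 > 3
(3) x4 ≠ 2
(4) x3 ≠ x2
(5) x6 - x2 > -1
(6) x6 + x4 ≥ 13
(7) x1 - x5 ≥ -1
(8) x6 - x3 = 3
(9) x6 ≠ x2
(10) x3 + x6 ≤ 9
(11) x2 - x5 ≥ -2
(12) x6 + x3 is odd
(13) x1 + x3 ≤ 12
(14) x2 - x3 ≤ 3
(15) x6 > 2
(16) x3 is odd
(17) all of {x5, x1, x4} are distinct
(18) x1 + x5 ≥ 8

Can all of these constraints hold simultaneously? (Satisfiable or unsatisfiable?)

Satisfiable

Try x1 = 6, x2 = 4, x3 = 3, x4 = 7, x5 = 4, x6 = 6.
Check constraint 5: x6 - x2 = 2; constraint 6: x6 + x4 = 13; constraint 7: x1 - x5 = 2. The remaining constraints are straightforward to verify.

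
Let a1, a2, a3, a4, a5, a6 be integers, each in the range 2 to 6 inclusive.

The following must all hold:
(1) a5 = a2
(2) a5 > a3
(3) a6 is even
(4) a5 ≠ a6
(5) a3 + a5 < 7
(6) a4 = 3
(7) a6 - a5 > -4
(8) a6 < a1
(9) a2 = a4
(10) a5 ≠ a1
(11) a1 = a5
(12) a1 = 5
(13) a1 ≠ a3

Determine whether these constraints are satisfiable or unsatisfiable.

Constraint 12 fixes a1 = 5 and constraint 6 fixes a4 = 3. Constraints 1, 9, and 11 give a1 = a5 = a2 = a4, so a1 = a4. But 5 ≠ 3 — contradiction.

Unsatisfiable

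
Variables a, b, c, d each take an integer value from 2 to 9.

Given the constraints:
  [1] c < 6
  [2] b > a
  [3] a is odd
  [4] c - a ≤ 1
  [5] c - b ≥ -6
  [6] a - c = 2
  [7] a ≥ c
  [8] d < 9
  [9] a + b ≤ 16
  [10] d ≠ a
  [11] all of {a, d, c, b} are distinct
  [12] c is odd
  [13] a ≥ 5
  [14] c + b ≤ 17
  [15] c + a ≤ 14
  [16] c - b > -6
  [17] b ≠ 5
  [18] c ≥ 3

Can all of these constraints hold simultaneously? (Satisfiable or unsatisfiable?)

Setting (a, b, c, d) = (7, 9, 5, 2) satisfies everything: constraint 4: c - a = -2; constraint 5: c - b = -4; constraint 6: a - c = 2, and the others follow.

Satisfiable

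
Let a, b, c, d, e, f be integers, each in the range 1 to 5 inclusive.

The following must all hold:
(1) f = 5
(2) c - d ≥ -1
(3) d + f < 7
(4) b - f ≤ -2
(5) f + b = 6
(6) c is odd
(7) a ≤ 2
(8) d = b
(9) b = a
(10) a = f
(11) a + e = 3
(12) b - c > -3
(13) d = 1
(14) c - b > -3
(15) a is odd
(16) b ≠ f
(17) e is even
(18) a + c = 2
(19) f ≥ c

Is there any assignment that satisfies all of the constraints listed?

Constraint 13 fixes d = 1 and constraint 1 fixes f = 5. Constraints 8, 9, and 10 give d = b = a = f, so d = f. But 1 ≠ 5 — contradiction.

Unsatisfiable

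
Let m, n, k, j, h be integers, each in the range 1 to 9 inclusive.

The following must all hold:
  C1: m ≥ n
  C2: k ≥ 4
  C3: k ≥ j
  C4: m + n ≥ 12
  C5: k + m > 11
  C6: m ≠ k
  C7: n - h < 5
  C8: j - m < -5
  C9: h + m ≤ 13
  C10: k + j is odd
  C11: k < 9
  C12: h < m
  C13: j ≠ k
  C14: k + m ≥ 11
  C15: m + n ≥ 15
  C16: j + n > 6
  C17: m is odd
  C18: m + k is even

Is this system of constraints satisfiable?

One satisfying assignment is m = 9, n = 6, k = 5, j = 2, h = 4.
For the less obvious constraints — constraint 4: m + n = 15; constraint 5: k + m = 14 — and the others hold by inspection.

Satisfiable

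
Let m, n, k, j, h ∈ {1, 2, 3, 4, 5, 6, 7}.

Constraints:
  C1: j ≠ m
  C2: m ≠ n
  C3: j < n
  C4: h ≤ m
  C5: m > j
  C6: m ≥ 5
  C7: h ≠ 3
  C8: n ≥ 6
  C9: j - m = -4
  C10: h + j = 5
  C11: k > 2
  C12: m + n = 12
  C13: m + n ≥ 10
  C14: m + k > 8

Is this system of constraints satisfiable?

The assignment m = 5, n = 7, k = 4, j = 1, h = 4 works:
  constraint 9 holds since j - m = -4.
  constraint 10 holds since h + j = 5.
  constraint 12 holds since m + n = 12.
The rest check out directly.

Satisfiable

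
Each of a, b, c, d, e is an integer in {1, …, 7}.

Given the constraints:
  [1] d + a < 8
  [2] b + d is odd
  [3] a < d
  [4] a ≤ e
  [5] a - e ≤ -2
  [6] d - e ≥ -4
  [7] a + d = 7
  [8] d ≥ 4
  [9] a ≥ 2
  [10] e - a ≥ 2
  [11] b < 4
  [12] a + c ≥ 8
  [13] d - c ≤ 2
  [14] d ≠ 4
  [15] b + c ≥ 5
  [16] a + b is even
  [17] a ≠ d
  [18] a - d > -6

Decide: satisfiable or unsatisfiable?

Satisfiable

Try a = 2, b = 2, c = 6, d = 5, e = 6.
Check constraint 1: d + a = 7; constraint 5: a - e = -4. The remaining constraints are straightforward to verify.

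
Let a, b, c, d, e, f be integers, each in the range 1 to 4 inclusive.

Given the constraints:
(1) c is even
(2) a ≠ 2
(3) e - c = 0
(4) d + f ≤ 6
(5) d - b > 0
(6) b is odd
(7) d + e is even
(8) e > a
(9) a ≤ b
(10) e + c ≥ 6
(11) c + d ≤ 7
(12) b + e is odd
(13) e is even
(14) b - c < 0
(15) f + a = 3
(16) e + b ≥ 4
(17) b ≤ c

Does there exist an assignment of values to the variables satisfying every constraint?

One satisfying assignment is a = 1, b = 1, c = 4, d = 2, e = 4, f = 2.
For the less obvious constraints — constraint 3: e - c = 0; constraint 4: d + f = 4 — and the others hold by inspection.

Satisfiable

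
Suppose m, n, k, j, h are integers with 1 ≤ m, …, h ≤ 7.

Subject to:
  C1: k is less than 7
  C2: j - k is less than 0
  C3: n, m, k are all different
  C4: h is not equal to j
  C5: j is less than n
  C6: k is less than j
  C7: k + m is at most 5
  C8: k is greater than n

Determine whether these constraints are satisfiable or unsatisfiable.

Unsatisfiable

Constraints 5, 6, and 8 give k < j, j < n, n < k. Chaining: k < j < n < k, which forces k < k — impossible.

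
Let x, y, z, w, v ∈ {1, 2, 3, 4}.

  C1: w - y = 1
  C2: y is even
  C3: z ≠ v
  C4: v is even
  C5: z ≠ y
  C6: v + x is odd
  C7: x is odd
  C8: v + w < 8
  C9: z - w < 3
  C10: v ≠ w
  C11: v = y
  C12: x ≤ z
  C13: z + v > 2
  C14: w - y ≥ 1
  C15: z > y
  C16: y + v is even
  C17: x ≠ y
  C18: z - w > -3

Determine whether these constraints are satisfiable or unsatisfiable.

Satisfiable

Take x = 3, y = 2, z = 3, w = 3, v = 2. Then constraint 1: w - y = 1; constraint 8: v + w = 5; constraint 9: z - w = 0, and every other listed constraint is also met.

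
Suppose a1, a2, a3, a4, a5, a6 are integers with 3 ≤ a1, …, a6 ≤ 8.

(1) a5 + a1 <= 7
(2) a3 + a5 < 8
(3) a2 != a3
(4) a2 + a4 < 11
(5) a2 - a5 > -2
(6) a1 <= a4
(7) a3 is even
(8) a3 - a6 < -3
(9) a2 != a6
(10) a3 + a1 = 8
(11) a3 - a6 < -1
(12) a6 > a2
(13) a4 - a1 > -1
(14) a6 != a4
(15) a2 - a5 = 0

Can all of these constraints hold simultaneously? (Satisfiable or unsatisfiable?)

Setting (a1, a2, a3, a4, a5, a6) = (4, 3, 4, 6, 3, 8) satisfies everything: constraint 1: a5 + a1 = 7; constraint 2: a3 + a5 = 7, and the others follow.

Satisfiable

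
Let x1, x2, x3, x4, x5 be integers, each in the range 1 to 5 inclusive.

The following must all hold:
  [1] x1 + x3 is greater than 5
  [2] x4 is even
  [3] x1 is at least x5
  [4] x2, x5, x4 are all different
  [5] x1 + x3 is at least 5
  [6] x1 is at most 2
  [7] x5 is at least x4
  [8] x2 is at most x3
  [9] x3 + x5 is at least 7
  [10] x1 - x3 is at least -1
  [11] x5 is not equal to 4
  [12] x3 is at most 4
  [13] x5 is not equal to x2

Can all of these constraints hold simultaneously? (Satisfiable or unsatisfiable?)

From constraint 12: x3 ≤ 4. From constraints 3 and 6: x5 ≤ x1 ≤ 2. Hence x3 + x5 ≤ 6. But constraint 9 requires x3 + x5 ≥ 7, and 7 > 6. Contradiction.

Unsatisfiable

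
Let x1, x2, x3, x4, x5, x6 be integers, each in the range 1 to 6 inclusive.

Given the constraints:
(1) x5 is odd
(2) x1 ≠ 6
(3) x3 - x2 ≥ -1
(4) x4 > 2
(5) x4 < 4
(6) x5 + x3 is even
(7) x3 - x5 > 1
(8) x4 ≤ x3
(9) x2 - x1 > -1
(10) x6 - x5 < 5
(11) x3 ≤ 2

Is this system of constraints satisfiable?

From constraint 4: x4 ≥ 3. From constraints 8 and 11: x4 ≤ x3 and x3 ≤ 2, so x4 ≤ 2. But 2 < 3, so no value of x4 works.

Unsatisfiable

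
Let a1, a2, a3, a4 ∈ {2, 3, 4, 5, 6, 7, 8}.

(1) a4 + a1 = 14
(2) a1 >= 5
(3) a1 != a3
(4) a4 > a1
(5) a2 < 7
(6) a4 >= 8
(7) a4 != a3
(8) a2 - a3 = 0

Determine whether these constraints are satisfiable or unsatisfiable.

Try a1 = 6, a2 = 2, a3 = 2, a4 = 8.
Check constraint 1: a4 + a1 = 14; constraint 8: a2 - a3 = 0. The remaining constraints are straightforward to verify.

Satisfiable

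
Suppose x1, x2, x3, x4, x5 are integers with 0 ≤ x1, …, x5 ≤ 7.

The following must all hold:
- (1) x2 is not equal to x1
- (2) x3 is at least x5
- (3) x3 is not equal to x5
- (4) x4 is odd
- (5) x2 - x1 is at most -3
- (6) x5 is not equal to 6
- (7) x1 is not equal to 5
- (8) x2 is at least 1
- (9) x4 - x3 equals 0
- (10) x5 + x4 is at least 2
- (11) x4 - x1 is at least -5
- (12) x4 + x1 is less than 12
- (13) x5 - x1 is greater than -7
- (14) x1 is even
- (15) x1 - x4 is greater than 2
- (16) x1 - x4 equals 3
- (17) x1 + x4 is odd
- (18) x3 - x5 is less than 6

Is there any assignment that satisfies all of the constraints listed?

Satisfiable

Try x1 = 6, x2 = 3, x3 = 3, x4 = 3, x5 = 0.
Check constraint 5: x2 - x1 = -3; constraint 9: x4 - x3 = 0. The remaining constraints are straightforward to verify.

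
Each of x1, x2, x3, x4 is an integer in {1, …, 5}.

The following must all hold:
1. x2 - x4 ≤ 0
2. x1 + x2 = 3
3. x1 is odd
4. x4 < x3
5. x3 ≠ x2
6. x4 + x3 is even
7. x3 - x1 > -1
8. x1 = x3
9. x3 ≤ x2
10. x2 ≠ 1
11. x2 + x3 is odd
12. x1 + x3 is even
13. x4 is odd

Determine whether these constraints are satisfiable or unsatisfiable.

Constraints 1, 4, and 9 give x3 ≤ x2, x2 ≤ x4, x4 < x3. Chaining: x3 ≤ x2 ≤ x4 < x3, which forces x3 < x3 — impossible.

Unsatisfiable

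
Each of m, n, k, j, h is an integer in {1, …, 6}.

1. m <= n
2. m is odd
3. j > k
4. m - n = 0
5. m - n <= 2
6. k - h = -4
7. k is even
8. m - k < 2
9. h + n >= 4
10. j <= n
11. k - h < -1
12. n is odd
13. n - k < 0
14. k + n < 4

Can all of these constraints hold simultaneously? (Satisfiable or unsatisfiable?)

Unsatisfiable

Constraints 3, 10, and 13 give n < k, k < j, j ≤ n. Chaining: n < k < j ≤ n, which forces n < n — impossible.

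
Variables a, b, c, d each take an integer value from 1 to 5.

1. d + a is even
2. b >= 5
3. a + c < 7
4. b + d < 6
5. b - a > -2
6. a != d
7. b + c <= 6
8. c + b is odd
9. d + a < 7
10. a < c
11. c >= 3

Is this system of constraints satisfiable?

From constraint 2: b ≥ 5. From constraint 11: c ≥ 3. Hence b + c ≥ 8. But constraint 7 requires b + c ≤ 6, and 6 < 8. Contradiction.

Unsatisfiable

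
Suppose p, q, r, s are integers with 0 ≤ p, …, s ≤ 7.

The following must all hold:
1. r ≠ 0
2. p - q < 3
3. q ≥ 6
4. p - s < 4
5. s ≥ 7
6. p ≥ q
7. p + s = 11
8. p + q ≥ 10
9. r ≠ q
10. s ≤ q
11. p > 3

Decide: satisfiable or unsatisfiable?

From constraints 3 and 6: p ≥ q ≥ 6. From constraint 5: s ≥ 7. Hence p + s ≥ 13. But constraint 7 requires p + s = 11, and 11 < 13. Contradiction.

Unsatisfiable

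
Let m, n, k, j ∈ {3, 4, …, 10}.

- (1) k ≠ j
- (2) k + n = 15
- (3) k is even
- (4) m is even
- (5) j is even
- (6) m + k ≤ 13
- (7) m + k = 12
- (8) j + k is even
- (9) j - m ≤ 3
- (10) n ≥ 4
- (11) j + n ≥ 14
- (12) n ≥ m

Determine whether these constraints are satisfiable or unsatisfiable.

Satisfiable

Setting (m, n, k, j) = (6, 9, 6, 8) satisfies everything: constraint 2: k + n = 15; constraint 6: m + k = 12, and the others follow.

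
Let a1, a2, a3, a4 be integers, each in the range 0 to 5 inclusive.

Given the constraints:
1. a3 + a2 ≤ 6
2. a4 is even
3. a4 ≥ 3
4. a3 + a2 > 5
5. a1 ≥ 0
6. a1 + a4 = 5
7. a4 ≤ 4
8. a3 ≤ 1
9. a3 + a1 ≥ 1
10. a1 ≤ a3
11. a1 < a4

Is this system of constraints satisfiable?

Satisfiable

Try a1 = 1, a2 = 5, a3 = 1, a4 = 4.
Check constraint 1: a3 + a2 = 6; constraint 4: a3 + a2 = 6; constraint 6: a1 + a4 = 5. The remaining constraints are straightforward to verify.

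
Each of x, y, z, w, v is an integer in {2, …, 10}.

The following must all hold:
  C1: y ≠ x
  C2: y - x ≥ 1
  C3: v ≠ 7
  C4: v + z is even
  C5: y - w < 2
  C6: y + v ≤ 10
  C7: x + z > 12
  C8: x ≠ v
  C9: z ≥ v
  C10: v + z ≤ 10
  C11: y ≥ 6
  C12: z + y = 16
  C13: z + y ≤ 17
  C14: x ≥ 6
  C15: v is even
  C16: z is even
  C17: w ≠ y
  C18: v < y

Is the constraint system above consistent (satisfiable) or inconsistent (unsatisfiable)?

One satisfying assignment is x = 7, y = 8, z = 8, w = 7, v = 2.
For the less obvious constraints — constraint 2: y - x = 1; constraint 5: y - w = 1 — and the others hold by inspection.

Satisfiable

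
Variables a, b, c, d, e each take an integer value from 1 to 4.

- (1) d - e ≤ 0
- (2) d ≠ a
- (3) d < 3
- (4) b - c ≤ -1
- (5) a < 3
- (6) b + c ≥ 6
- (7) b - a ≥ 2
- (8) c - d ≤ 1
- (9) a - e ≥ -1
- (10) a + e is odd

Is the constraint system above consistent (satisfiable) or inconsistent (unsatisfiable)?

Constraints 1, 4, 7, 8, and 9 give c − b ≥ 1, b − a ≥ 2, a − e ≥ -1, e − d ≥ 0, d − c ≥ -1.
Adding all 5 inequalities: the left sides telescope to 0, and the right sides sum to 1 + 2 + (-1) + 0 + (-1) = 1. So 0 ≥ 1, which is false.

Unsatisfiable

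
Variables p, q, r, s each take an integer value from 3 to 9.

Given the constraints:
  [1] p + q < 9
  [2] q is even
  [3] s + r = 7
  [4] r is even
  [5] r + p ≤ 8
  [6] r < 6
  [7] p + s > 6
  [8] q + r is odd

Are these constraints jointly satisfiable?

Unsatisfiable

Constraint 2 makes q even and constraint 4 makes r even, so q + r must be even. Constraint 8 says q + r is odd — contradiction.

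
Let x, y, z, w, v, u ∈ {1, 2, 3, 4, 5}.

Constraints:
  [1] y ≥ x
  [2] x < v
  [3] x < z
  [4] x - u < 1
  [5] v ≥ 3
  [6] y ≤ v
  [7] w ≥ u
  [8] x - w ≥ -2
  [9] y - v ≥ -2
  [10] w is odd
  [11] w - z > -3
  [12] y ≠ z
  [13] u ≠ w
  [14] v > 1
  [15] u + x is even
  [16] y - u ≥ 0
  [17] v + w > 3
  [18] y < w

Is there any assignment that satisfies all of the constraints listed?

Satisfiable

One satisfying assignment is x = 1, y = 1, z = 3, w = 3, v = 3, u = 1.
For the less obvious constraints — constraint 4: x - u = 0; constraint 8: x - w = -2; constraint 9: y - v = -2 — and the others hold by inspection.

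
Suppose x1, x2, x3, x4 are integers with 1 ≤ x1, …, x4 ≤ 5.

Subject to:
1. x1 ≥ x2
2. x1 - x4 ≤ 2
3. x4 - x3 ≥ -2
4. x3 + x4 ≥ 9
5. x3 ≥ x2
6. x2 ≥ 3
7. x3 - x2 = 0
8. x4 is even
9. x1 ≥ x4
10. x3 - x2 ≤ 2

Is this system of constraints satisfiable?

Take x1 = 5, x2 = 5, x3 = 5, x4 = 4. Then constraint 2: x1 - x4 = 1; constraint 3: x4 - x3 = -1, and every other listed constraint is also met.

Satisfiable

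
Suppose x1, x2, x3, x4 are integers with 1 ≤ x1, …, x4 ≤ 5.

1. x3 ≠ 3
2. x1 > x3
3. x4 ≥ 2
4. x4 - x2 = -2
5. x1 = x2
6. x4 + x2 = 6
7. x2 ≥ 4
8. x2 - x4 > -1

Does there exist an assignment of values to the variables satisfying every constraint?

Setting (x1, x2, x3, x4) = (4, 4, 1, 2) satisfies everything: constraint 4: x4 - x2 = -2; constraint 6: x4 + x2 = 6; constraint 8: x2 - x4 = 2, and the others follow.

Satisfiable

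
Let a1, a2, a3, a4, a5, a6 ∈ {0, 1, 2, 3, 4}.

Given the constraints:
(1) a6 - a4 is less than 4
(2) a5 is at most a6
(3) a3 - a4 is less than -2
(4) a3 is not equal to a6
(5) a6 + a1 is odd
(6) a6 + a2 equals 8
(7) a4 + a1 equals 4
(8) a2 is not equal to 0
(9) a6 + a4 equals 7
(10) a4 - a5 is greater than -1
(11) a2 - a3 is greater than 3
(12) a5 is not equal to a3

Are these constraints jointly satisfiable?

The assignment a1 = 1, a2 = 4, a3 = 0, a4 = 3, a5 = 3, a6 = 4 works:
  constraint 1 holds since a6 - a4 = 1.
  constraint 3 holds since a3 - a4 = -3.
The rest check out directly.

Satisfiable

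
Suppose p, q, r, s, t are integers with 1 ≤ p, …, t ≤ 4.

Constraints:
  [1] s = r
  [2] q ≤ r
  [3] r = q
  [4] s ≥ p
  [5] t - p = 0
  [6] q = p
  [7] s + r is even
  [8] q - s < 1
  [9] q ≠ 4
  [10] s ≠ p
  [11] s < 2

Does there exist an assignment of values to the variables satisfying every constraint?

Unsatisfiable

From constraints 1, 3, and 6, s = r = q = p, so s = p. But constraint 10 says s ≠ p. Contradiction.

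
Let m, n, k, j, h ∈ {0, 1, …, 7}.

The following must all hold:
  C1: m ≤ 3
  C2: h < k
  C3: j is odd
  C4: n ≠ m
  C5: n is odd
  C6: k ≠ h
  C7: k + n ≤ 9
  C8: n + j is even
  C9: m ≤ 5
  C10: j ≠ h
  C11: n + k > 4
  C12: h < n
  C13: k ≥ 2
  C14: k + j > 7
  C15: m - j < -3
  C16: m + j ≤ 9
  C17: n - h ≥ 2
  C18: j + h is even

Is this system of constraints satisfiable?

Satisfiable

Setting (m, n, k, j, h) = (1, 3, 3, 7, 1) satisfies everything: constraint 7: k + n = 6; constraint 11: n + k = 6, and the others follow.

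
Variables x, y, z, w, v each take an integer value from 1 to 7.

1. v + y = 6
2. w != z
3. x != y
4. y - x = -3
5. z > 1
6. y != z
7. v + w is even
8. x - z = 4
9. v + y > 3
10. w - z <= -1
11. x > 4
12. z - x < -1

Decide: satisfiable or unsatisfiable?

Satisfiable

Try x = 6, y = 3, z = 2, w = 1, v = 3.
Check constraint 1: v + y = 6; constraint 4: y - x = -3. The remaining constraints are straightforward to verify.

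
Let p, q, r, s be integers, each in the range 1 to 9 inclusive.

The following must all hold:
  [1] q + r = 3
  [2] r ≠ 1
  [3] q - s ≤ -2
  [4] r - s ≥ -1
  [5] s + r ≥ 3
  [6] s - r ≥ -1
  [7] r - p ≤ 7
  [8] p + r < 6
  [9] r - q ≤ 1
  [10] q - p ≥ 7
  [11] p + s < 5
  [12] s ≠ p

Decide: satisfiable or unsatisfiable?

Constraints 3, 4, 7, and 10 give r − s ≥ -1, s − q ≥ 2, q − p ≥ 7, p − r ≥ -7.
Adding all 4 inequalities: the left sides telescope to 0, and the right sides sum to (-1) + 2 + 7 + (-7) = 1. So 0 ≥ 1, which is false.

Unsatisfiable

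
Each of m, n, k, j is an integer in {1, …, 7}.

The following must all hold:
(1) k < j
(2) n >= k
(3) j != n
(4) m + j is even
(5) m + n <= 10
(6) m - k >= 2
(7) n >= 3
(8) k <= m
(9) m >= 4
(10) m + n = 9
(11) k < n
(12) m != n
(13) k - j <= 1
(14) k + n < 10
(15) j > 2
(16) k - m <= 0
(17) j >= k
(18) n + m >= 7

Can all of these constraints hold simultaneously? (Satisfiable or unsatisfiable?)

The assignment m = 5, n = 4, k = 3, j = 5 works:
  constraint 5 holds since m + n = 9.
  constraint 6 holds since m - k = 2.
  constraint 10 holds since m + n = 9.
The rest check out directly.

Satisfiable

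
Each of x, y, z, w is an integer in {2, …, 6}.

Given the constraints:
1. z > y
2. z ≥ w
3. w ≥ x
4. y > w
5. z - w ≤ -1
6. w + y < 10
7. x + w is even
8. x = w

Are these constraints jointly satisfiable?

Constraints 1, 4, and 5 give z < w, w < y, y < z. Chaining: z < w < y < z, which forces z < z — impossible.

Unsatisfiable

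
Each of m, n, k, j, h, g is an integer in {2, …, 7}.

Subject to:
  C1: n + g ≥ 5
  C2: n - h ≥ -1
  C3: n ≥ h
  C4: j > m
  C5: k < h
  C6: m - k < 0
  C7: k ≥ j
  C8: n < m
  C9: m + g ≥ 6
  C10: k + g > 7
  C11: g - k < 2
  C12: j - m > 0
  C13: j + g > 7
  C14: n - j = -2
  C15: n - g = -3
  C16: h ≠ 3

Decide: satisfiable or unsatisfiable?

Constraints 3, 4, 5, 7, and 8 give n < m, m < j, j ≤ k, k < h, h ≤ n. Chaining: n < m < j ≤ k < h ≤ n, which forces n < n — impossible.

Unsatisfiable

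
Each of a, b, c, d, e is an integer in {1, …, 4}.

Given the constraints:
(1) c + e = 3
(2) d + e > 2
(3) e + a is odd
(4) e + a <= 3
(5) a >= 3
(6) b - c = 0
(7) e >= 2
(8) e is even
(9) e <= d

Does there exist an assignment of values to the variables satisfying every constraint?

Unsatisfiable

From constraint 7: e ≥ 2. From constraint 5: a ≥ 3. Hence e + a ≥ 5. But constraint 4 requires e + a ≤ 3, and 3 < 5. Contradiction.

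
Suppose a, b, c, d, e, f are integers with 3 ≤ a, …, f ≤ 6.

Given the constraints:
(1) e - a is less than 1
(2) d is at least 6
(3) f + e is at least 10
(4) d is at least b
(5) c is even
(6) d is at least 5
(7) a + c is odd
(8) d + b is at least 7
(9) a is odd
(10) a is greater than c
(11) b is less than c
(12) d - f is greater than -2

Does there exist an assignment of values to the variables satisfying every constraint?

Satisfiable

Try a = 5, b = 3, c = 4, d = 6, e = 5, f = 6.
Check constraint 1: e - a = 0; constraint 3: f + e = 11; constraint 8: d + b = 9. The remaining constraints are straightforward to verify.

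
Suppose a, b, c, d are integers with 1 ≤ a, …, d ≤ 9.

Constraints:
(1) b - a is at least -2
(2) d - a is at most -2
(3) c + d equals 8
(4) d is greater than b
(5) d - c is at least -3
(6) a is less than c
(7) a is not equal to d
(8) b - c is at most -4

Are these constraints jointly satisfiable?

Unsatisfiable

Constraints 1, 2, 5, and 8 give d − c ≥ -3, c − b ≥ 4, b − a ≥ -2, a − d ≥ 2.
Adding all 4 inequalities: the left sides telescope to 0, and the right sides sum to (-3) + 4 + (-2) + 2 = 1. So 0 ≥ 1, which is false.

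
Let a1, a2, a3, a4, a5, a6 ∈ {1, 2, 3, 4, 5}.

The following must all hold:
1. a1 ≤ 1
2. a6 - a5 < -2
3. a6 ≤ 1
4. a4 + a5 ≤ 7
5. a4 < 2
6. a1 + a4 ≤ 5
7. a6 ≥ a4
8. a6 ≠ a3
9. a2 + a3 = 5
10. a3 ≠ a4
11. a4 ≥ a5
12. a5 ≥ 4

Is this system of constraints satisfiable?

From constraints 11 and 12: a4 ≥ a5 and a5 ≥ 4, so a4 ≥ 4. From constraints 3 and 7: a4 ≤ a6 and a6 ≤ 1, so a4 ≤ 1. But 1 < 4, so no value of a4 works.

Unsatisfiable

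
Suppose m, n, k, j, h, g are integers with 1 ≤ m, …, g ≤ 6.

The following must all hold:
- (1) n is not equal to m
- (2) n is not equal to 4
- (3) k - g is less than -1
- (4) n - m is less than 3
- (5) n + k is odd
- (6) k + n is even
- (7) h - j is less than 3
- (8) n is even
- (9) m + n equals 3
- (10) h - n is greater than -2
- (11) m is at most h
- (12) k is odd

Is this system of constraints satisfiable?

Constraint 12 makes k odd and constraint 8 makes n even, so k + n must be odd. Constraint 6 says k + n is even — contradiction.

Unsatisfiable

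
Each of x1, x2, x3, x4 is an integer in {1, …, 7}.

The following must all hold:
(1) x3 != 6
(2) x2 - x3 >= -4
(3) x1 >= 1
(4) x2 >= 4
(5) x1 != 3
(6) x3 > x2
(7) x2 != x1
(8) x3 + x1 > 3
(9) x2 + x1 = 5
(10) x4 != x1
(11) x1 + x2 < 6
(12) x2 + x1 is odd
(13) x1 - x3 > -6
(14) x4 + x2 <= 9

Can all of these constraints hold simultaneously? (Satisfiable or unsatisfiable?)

Satisfiable

Try x1 = 1, x2 = 4, x3 = 5, x4 = 3.
Check constraint 2: x2 - x3 = -1; constraint 8: x3 + x1 = 6; constraint 9: x2 + x1 = 5. The remaining constraints are straightforward to verify.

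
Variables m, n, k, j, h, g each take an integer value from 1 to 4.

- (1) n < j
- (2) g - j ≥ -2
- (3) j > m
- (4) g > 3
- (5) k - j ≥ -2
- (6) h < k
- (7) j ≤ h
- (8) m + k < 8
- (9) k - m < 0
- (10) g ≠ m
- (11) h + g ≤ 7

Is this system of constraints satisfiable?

Unsatisfiable

Constraints 3, 6, 7, and 9 give j ≤ h, h < k, k < m, m < j. Chaining: j ≤ h < k < m < j, which forces j < j — impossible.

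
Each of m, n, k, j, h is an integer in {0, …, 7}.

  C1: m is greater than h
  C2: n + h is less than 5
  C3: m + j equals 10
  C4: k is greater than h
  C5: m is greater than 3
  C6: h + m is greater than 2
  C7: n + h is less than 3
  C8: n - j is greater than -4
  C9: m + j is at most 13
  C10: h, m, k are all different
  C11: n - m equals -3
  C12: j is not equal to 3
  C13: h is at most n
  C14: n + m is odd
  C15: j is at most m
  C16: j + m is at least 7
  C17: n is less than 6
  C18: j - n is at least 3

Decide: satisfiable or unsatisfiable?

Try m = 5, n = 2, k = 2, j = 5, h = 0.
Check constraint 2: n + h = 2; constraint 3: m + j = 10; constraint 6: h + m = 5. The remaining constraints are straightforward to verify.

Satisfiable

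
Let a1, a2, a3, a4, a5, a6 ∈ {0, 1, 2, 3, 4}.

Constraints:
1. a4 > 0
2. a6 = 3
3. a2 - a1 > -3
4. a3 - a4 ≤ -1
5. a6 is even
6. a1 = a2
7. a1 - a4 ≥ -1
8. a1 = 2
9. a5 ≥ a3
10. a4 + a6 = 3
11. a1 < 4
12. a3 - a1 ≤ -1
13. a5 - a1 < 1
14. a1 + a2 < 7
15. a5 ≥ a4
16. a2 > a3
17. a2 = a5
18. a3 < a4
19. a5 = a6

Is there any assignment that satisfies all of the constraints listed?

Constraint 8 fixes a1 = 2 and constraint 2 fixes a6 = 3. Constraints 6, 17, and 19 give a1 = a2 = a5 = a6, so a1 = a6. But 2 ≠ 3 — contradiction.

Unsatisfiable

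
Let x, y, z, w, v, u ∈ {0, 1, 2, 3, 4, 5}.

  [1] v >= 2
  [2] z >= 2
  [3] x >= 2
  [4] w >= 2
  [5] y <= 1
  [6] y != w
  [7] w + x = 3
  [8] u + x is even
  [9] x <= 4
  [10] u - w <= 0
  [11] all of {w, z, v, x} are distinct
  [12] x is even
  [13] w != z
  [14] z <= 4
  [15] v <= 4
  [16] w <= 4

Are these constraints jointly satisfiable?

Constraints 1, 2, 3, 4, 9, 14, 15, and 16 confine each of w, z, v, x to the 3 values {2, …, 4}.
Constraint 11 requires all 4 of them to be distinct, but only 3 values are available — impossible by the pigeonhole principle.

Unsatisfiable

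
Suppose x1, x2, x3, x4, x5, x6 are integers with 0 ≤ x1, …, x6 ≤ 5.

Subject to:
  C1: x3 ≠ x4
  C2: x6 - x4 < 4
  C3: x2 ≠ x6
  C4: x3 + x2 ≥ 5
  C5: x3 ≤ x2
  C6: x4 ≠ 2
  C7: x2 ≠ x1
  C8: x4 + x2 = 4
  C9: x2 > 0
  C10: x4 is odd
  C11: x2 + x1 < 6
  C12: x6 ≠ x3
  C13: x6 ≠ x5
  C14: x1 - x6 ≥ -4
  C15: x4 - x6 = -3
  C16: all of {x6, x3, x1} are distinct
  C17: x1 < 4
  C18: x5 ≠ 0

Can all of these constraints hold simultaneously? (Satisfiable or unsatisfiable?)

The assignment x1 = 1, x2 = 3, x3 = 3, x4 = 1, x5 = 3, x6 = 4 works:
  constraint 2 holds since x6 - x4 = 3.
  constraint 4 holds since x3 + x2 = 6.
The rest check out directly.

Satisfiable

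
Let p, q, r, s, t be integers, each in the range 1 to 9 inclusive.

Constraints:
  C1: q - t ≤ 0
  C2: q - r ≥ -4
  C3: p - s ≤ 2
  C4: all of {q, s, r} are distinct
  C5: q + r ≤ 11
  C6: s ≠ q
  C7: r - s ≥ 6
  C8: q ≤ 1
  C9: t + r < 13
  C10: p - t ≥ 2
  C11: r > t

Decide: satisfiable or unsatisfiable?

Constraints 1, 2, 3, 7, and 10 give r − s ≥ 6, s − p ≥ -2, p − t ≥ 2, t − q ≥ 0, q − r ≥ -4.
Adding all 5 inequalities: the left sides telescope to 0, and the right sides sum to 6 + (-2) + 2 + 0 + (-4) = 2. So 0 ≥ 2, which is false.

Unsatisfiable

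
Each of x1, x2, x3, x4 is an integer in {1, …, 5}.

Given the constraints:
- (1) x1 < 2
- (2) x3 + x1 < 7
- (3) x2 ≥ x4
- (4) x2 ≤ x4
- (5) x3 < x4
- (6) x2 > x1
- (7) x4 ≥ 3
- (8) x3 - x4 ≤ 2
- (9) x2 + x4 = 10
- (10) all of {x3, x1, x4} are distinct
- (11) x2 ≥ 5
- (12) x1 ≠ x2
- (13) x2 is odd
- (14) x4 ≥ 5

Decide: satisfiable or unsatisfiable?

Satisfiable

Setting (x1, x2, x3, x4) = (1, 5, 4, 5) satisfies everything: constraint 2: x3 + x1 = 5; constraint 8: x3 - x4 = -1; constraint 9: x2 + x4 = 10, and the others follow.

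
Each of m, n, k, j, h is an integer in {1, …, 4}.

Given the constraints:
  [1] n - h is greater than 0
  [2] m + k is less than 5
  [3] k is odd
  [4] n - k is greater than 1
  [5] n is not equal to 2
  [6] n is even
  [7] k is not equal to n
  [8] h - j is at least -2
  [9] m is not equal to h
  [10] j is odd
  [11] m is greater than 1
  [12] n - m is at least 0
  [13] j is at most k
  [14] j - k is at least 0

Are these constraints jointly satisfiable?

Satisfiable

One satisfying assignment is m = 2, n = 4, k = 1, j = 1, h = 1.
For the less obvious constraints — constraint 1: n - h = 3; constraint 2: m + k = 3 — and the others hold by inspection.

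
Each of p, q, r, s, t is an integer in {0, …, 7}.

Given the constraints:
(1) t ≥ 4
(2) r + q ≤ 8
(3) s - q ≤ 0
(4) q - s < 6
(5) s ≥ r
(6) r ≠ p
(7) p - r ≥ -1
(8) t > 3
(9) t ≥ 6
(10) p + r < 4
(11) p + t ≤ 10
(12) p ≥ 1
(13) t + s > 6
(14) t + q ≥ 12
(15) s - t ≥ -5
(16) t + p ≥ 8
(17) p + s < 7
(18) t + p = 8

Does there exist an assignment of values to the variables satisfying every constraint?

Satisfiable

Setting (p, q, r, s, t) = (2, 6, 0, 3, 6) satisfies everything: constraint 2: r + q = 6; constraint 3: s - q = -3, and the others follow.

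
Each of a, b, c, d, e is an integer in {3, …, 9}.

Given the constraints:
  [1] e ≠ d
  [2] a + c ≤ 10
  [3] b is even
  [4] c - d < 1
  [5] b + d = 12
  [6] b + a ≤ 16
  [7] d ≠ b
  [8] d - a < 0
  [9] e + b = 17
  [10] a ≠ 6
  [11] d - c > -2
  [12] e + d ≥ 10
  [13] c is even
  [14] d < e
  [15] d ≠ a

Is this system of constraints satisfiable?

The assignment a = 5, b = 8, c = 4, d = 4, e = 9 works:
  constraint 2 holds since a + c = 9.
  constraint 4 holds since c - d = 0.
The rest check out directly.

Satisfiable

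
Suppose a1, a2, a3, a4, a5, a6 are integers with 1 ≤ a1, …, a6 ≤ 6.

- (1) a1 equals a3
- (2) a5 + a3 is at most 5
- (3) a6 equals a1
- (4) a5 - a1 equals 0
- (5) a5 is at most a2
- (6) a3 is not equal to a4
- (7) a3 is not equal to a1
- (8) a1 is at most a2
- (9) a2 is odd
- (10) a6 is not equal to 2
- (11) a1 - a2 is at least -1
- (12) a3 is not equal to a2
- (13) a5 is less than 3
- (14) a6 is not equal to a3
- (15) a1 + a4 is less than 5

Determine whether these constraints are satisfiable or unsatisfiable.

Unsatisfiable

From constraints 1 and 3, a6 = a1 = a3, so a6 = a3. But constraint 14 says a6 ≠ a3. Contradiction.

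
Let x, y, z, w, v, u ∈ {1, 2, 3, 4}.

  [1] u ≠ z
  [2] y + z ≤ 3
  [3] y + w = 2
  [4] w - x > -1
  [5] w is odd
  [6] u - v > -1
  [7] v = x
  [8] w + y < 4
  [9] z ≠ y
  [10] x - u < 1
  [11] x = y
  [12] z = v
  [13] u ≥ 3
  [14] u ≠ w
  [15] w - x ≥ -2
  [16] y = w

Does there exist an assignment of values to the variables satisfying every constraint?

From constraints 7, 11, and 12, z = v = x = y, so z = y. But constraint 9 says z ≠ y. Contradiction.

Unsatisfiable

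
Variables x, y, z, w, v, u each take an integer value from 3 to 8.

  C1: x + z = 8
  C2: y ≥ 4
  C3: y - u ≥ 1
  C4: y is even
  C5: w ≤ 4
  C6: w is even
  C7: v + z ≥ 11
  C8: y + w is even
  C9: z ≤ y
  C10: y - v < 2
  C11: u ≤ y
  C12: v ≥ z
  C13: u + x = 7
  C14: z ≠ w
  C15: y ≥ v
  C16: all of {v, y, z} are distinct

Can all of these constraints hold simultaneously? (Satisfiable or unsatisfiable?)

Try x = 3, y = 8, z = 5, w = 4, v = 7, u = 4.
Check constraint 1: x + z = 8; constraint 3: y - u = 4. The remaining constraints are straightforward to verify.

Satisfiable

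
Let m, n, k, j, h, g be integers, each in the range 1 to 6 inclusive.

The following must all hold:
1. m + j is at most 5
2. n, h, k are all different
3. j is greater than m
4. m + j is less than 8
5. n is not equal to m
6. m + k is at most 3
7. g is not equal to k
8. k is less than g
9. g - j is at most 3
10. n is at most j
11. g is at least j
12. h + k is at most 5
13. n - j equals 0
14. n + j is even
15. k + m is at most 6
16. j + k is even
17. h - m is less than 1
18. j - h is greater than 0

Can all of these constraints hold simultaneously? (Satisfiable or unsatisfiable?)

One satisfying assignment is m = 2, n = 3, k = 1, j = 3, h = 2, g = 5.
For the less obvious constraints — constraint 1: m + j = 5; constraint 4: m + j = 5 — and the others hold by inspection.

Satisfiable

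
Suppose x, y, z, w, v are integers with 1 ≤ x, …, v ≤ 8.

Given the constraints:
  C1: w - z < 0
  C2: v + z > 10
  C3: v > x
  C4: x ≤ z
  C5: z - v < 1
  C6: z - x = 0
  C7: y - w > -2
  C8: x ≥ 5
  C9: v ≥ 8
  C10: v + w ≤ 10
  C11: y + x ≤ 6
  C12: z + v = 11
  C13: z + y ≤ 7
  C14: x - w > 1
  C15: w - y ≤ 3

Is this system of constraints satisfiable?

From constraints 4 and 8: z ≥ x ≥ 5. From constraint 9: v ≥ 8. Hence z + v ≥ 13. But constraint 12 requires z + v = 11, and 11 < 13. Contradiction.

Unsatisfiable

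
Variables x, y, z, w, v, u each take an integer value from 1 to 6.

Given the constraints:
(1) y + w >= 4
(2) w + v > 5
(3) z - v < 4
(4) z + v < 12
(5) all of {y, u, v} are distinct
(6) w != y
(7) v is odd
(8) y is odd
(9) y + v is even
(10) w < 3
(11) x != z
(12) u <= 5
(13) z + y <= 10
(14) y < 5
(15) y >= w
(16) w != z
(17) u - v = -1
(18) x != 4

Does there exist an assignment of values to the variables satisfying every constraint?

Take x = 5, y = 3, z = 6, w = 1, v = 5, u = 4. Then constraint 1: y + w = 4; constraint 2: w + v = 6, and every other listed constraint is also met.

Satisfiable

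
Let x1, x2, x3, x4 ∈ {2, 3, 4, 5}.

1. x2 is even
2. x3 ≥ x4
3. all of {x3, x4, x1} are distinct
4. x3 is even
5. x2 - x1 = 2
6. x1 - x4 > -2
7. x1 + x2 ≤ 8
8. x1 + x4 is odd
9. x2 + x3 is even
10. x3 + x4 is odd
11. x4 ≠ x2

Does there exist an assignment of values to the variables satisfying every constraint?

Satisfiable

Setting (x1, x2, x3, x4) = (2, 4, 4, 3) satisfies everything: constraint 5: x2 - x1 = 2; constraint 6: x1 - x4 = -1, and the others follow.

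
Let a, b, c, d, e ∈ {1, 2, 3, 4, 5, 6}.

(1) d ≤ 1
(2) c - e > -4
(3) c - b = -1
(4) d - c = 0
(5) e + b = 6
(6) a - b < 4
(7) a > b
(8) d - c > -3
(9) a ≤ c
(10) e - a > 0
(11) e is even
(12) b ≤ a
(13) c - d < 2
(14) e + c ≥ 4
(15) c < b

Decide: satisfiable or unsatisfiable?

Unsatisfiable

Constraints 7, 9, and 15 give b < a, a ≤ c, c < b. Chaining: b < a ≤ c < b, which forces b < b — impossible.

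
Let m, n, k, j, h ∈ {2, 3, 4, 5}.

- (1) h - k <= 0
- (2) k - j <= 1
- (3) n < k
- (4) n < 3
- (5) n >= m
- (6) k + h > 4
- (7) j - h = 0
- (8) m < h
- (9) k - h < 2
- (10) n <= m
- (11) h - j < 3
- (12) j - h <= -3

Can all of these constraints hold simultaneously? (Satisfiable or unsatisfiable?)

Unsatisfiable

Constraints 1, 2, and 12 give j − k ≥ -1, k − h ≥ 0, h − j ≥ 3.
Adding all 3 inequalities: the left sides telescope to 0, and the right sides sum to (-1) + 0 + 3 = 2. So 0 ≥ 2, which is false.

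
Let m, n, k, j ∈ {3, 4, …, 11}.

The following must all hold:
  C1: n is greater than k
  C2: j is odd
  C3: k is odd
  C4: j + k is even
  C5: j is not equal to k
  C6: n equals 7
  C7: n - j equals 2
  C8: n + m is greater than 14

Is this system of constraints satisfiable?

Satisfiable

Try m = 8, n = 7, k = 3, j = 5.
Check constraint 2: j = 5 is odd; constraint 7: n - j = 2; constraint 8: n + m = 15. The remaining constraints are straightforward to verify.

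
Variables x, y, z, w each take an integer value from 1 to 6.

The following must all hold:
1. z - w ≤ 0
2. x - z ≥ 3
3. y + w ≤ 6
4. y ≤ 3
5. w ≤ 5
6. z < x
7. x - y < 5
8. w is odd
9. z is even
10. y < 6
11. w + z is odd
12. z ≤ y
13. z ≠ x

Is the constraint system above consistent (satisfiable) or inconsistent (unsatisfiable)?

Satisfiable

One satisfying assignment is x = 5, y = 2, z = 2, w = 3.
For the less obvious constraints — constraint 1: z - w = -1; constraint 2: x - z = 3; constraint 3: y + w = 5 — and the others hold by inspection.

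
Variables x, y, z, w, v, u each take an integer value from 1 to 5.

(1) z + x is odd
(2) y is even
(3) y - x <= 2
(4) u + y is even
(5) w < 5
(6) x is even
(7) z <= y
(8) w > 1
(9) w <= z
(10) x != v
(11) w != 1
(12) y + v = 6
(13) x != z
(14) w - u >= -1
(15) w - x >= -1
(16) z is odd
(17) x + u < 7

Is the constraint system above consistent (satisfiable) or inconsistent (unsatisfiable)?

Try x = 4, y = 4, z = 3, w = 3, v = 2, u = 2.
Check constraint 3: y - x = 0; constraint 12: y + v = 6; constraint 14: w - u = 1. The remaining constraints are straightforward to verify.

Satisfiable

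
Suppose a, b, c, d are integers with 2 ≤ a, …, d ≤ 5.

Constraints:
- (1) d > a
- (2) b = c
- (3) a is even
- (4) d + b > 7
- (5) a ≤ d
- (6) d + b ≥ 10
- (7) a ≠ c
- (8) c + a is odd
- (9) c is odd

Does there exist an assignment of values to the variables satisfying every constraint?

Take a = 2, b = 5, c = 5, d = 5. Then constraint 4: d + b = 10; constraint 6: d + b = 10, and every other listed constraint is also met.

Satisfiable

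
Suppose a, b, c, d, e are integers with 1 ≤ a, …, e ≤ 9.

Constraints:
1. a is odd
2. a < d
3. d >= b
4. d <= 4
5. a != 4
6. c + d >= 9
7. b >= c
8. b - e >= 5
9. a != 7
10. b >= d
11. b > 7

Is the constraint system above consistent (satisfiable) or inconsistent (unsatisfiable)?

Unsatisfiable

From constraint 11: b ≥ 8. From constraints 3 and 4: b ≤ d and d ≤ 4, so b ≤ 4. But 4 < 8, so no value of b works.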